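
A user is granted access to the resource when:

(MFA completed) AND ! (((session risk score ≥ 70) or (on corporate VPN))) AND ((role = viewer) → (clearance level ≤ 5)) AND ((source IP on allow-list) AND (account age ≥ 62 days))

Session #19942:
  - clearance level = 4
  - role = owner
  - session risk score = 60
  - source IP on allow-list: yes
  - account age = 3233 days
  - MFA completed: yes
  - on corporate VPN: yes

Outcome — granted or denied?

Denied

Atomic conditions:
  MFA completed: yes → true
  session risk score ≥ 70: 60 ≥ 70 is false
  on corporate VPN: yes → true
  role = viewer: owner == viewer is false
  clearance level ≤ 5: 4 ≤ 5 is true
  source IP on allow-list: yes → true
  account age ≥ 62 days: 3233 ≥ 62 is true
Combine:
[2.1] false OR true = true
[2] NOT true = false
[3] false → true (antecedent false ⇒ implication holds) = true
[4] true AND true = true
[root] true AND false AND true AND true = false
Overall: false → denied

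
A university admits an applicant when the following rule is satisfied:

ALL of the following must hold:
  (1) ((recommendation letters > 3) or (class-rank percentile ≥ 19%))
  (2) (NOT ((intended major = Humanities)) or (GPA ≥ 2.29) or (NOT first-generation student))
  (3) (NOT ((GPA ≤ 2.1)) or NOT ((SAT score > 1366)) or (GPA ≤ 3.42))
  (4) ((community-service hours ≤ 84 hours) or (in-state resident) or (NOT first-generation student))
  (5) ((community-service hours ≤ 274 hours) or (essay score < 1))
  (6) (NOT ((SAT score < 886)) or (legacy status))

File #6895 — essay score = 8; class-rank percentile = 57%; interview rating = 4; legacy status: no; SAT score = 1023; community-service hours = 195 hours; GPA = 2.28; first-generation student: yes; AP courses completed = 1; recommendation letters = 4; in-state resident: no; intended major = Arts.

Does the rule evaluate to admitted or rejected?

Atomic conditions:
  recommendation letters > 3: 4 > 3 is true
  class-rank percentile ≥ 19%: 57 ≥ 19 is true
  intended major = Humanities: Arts == Humanities is false
  GPA ≥ 2.29: 2.28 ≥ 2.29 is false
  NOT first-generation student: yes → false
  GPA ≤ 2.1: 2.28 ≤ 2.1 is false
  SAT score > 1366: 1023 > 1366 is false
  GPA ≤ 3.42: 2.28 ≤ 3.42 is true
  community-service hours ≤ 84 hours: 195 ≤ 84 is false
  in-state resident: no → false
  community-service hours ≤ 274 hours: 195 ≤ 274 is true
  essay score < 1: 8 < 1 is false
  SAT score < 886: 1023 < 886 is false
  legacy status: no → false
Combine:
[1] true OR true = true
[2.1] NOT false = true
[2] true OR false OR false = true
[3.1] NOT false = true
[3.2] NOT false = true
[3] true OR true OR true = true
[4] false OR false OR false = false
[5] true OR false = true
[6.1] NOT false = true
[6] true OR false = true
[root] true AND true AND true AND false AND true AND true = false
Overall: false → rejected

Rejected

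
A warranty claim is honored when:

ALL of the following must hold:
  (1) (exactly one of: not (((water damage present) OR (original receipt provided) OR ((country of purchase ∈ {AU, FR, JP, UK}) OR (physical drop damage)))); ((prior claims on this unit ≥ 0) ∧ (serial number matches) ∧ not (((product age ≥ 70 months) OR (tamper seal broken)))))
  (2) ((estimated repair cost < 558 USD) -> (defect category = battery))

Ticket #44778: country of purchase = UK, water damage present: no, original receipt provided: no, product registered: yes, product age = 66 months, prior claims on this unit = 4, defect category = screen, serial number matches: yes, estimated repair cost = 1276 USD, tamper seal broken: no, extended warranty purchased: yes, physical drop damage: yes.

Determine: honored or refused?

Atomic conditions:
  water damage present: no → false
  original receipt provided: no → false
  country of purchase ∈ {AU, FR, JP, UK}: UK is in the set → true
  physical drop damage: yes → true
  prior claims on this unit ≥ 0: 4 ≥ 0 is true
  serial number matches: yes → true
  product age ≥ 70 months: 66 ≥ 70 is false
  tamper seal broken: no → false
  estimated repair cost < 558 USD: 1276 < 558 is false
  defect category = battery: screen == battery is false
Combine:
[1.1.1.3] true OR true = true
[1.1.1] false OR false OR true = true
[1.1] NOT true = false
[1.2.3.1] false OR false = false
[1.2.3] NOT false = true
[1.2] true AND true AND true = true
[1] exactly-one(false, true) = true
[2] false → false (antecedent false ⇒ implication holds) = true
[root] true AND true = true
Overall: true → honored

Honored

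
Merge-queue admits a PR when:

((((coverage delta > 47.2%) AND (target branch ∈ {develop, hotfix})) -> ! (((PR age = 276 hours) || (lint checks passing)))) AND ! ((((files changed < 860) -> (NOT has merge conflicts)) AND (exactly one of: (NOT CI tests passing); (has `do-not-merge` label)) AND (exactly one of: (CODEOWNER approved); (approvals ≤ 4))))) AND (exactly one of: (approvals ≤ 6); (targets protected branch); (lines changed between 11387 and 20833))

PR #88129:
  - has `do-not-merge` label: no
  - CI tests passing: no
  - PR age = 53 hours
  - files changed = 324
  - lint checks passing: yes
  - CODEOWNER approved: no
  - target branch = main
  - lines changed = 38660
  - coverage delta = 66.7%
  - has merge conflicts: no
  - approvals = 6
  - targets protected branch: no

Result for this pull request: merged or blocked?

Atomic conditions:
  coverage delta > 47.2%: 66.7 > 47.2 is true
  target branch ∈ {develop, hotfix}: main is not in the set → false
  PR age = 276 hours: 53 == 276 is false
  lint checks passing: yes → true
  files changed < 860: 324 < 860 is true
  NOT has merge conflicts: no → true
  NOT CI tests passing: no → true
  has `do-not-merge` label: no → false
  CODEOWNER approved: no → false
  approvals ≤ 4: 6 ≤ 4 is false
  approvals ≤ 6: 6 ≤ 6 is true
  targets protected branch: no → false
  lines changed between 11387 and 20833: 38660 in [11387, 20833] is false
Combine:
[1.1.1] true AND false = false
[1.1.2.1] false OR true = true
[1.1.2] NOT true = false
[1.1] false → false (antecedent false ⇒ implication holds) = true
[1.2.1.1] true → true = true
[1.2.1.2] exactly-one(true, false) = true
[1.2.1.3] exactly-one(false, false) = false
[1.2.1] true AND true AND false = false
[1.2] NOT false = true
[1] true AND true = true
[2] exactly-one(true, false, false) = true
[root] true AND true = true
Overall: true → merged

Merged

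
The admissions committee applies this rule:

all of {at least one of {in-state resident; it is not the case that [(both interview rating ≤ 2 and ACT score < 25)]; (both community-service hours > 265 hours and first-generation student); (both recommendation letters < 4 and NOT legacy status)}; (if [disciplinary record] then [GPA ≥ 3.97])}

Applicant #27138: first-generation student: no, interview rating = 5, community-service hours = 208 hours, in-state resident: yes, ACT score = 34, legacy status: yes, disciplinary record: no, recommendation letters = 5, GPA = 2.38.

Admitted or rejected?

Admitted

Atomic conditions:
  in-state resident: yes → true
  interview rating ≤ 2: 5 ≤ 2 is false
  ACT score < 25: 34 < 25 is false
  community-service hours > 265 hours: 208 > 265 is false
  first-generation student: no → false
  recommendation letters < 4: 5 < 4 is false
  NOT legacy status: yes → false
  disciplinary record: no → false
  GPA ≥ 3.97: 2.38 ≥ 3.97 is false
Combine:
[1.2.1] false AND false = false
[1.2] NOT false = true
[1.3] false AND false = false
[1.4] false AND false = false
[1] true OR true OR false OR false = true
[2] false → false (antecedent false ⇒ implication holds) = true
[root] true AND true = true
Overall: true → admitted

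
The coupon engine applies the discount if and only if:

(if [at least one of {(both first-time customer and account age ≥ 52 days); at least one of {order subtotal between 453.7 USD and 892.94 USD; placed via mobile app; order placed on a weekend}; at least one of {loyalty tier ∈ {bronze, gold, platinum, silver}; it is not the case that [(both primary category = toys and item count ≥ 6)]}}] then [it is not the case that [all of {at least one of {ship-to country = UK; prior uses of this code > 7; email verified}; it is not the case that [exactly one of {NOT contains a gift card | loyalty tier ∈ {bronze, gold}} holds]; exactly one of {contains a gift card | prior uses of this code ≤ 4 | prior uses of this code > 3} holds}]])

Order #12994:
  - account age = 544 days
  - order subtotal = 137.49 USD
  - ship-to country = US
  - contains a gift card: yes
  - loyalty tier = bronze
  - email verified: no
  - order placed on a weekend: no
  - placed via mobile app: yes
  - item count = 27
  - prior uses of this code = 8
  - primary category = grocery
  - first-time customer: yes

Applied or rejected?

Applied

Atomic conditions:
  first-time customer: yes → true
  account age ≥ 52 days: 544 ≥ 52 is true
  order subtotal between 453.7 USD and 892.94 USD: 137.49 in [453.7, 892.94] is false
  placed via mobile app: yes → true
  order placed on a weekend: no → false
  loyalty tier ∈ {bronze, gold, platinum, silver}: bronze is in the set → true
  primary category = toys: grocery == toys is false
  item count ≥ 6: 27 ≥ 6 is true
  ship-to country = UK: US == UK is false
  prior uses of this code > 7: 8 > 7 is true
  email verified: no → false
  NOT contains a gift card: yes → false
  loyalty tier ∈ {bronze, gold}: bronze is in the set → true
  contains a gift card: yes → true
  prior uses of this code ≤ 4: 8 ≤ 4 is false
  prior uses of this code > 3: 8 > 3 is true
Combine:
[1.1] true AND true = true
[1.2] false OR true OR false = true
[1.3.2.1] false AND true = false
[1.3.2] NOT false = true
[1.3] true OR true = true
[1] true OR true OR true = true
[2.1.1] false OR true OR false = true
[2.1.2.1] exactly-one(false, true) = true
[2.1.2] NOT true = false
[2.1.3] exactly-one(true, false, true) = false
[2.1] true AND false AND false = false
[2] NOT false = true
[root] true → true = true
Overall: true → applied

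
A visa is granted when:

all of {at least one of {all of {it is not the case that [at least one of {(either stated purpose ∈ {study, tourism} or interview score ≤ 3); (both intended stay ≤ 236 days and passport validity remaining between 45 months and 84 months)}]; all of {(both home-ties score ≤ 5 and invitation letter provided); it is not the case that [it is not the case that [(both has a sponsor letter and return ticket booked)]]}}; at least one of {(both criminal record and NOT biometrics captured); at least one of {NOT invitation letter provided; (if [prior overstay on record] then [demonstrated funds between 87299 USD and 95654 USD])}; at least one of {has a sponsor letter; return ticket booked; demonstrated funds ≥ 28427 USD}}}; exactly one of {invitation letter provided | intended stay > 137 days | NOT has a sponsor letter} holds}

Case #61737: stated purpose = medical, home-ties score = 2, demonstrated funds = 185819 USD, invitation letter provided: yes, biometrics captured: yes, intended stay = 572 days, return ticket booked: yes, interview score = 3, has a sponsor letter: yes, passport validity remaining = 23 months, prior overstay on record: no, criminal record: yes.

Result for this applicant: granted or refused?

Refused

Atomic conditions:
  stated purpose ∈ {study, tourism}: medical is not in the set → false
  interview score ≤ 3: 3 ≤ 3 is true
  intended stay ≤ 236 days: 572 ≤ 236 is false
  passport validity remaining between 45 months and 84 months: 23 in [45, 84] is false
  home-ties score ≤ 5: 2 ≤ 5 is true
  invitation letter provided: yes → true
  has a sponsor letter: yes → true
  return ticket booked: yes → true
  criminal record: yes → true
  NOT biometrics captured: yes → false
  NOT invitation letter provided: yes → false
  prior overstay on record: no → false
  demonstrated funds between 87299 USD and 95654 USD: 185819 in [87299, 95654] is false
  demonstrated funds ≥ 28427 USD: 185819 ≥ 28427 is true
  intended stay > 137 days: 572 > 137 is true
  NOT has a sponsor letter: yes → false
Combine:
[1.1.1.1.1] false OR true = true
[1.1.1.1.2] false AND false = false
[1.1.1.1] true OR false = true
[1.1.1] NOT true = false
[1.1.2.1] true AND true = true
[1.1.2.2.1.1] true AND true = true
[1.1.2.2.1] NOT true = false
[1.1.2.2] NOT false = true
[1.1.2] true AND true = true
[1.1] false AND true = false
[1.2.1] true AND false = false
[1.2.2.2] false → false (antecedent false ⇒ implication holds) = true
[1.2.2] false OR true = true
[1.2.3] true OR true OR true = true
[1.2] false OR true OR true = true
[1] false OR true = true
[2] exactly-one(true, true, false) = false
[root] true AND false = false
Overall: false → refused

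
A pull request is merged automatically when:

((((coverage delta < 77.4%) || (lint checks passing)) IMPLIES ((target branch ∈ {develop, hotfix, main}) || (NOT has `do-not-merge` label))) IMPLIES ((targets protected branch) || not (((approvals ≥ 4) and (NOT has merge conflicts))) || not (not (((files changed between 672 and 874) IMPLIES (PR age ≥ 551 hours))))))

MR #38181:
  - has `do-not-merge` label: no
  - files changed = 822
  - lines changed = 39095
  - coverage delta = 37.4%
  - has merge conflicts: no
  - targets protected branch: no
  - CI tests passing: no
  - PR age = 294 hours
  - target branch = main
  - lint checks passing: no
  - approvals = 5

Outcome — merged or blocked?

Blocked

Atomic conditions:
  coverage delta < 77.4%: 37.4 < 77.4 is true
  lint checks passing: no → false
  target branch ∈ {develop, hotfix, main}: main is in the set → true
  NOT has `do-not-merge` label: no → true
  targets protected branch: no → false
  approvals ≥ 4: 5 ≥ 4 is true
  NOT has merge conflicts: no → true
  files changed between 672 and 874: 822 in [672, 874] is true
  PR age ≥ 551 hours: 294 ≥ 551 is false
Combine:
[1.1] true OR false = true
[1.2] true OR true = true
[1] true → true = true
[2.2.1] true AND true = true
[2.2] NOT true = false
[2.3.1.1] true → false = false
[2.3.1] NOT false = true
[2.3] NOT true = false
[2] false OR false OR false = false
[root] true → false = false
Overall: false → blocked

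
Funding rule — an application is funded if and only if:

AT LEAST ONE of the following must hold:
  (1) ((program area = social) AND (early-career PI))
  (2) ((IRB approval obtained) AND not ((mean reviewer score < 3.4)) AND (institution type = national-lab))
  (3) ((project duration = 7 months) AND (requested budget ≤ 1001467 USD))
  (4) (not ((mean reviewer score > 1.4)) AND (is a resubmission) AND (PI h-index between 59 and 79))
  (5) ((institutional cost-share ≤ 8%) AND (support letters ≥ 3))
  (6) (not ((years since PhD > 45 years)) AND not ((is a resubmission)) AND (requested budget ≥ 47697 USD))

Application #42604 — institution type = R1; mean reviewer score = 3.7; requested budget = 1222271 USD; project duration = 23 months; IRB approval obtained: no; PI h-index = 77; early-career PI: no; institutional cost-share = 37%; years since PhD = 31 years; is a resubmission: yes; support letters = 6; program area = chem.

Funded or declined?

Declined

Atomic conditions:
  program area = social: chem == social is false
  early-career PI: no → false
  IRB approval obtained: no → false
  mean reviewer score < 3.4: 3.7 < 3.4 is false
  institution type = national-lab: R1 == national-lab is false
  project duration = 7 months: 23 == 7 is false
  requested budget ≤ 1001467 USD: 1222271 ≤ 1001467 is false
  mean reviewer score > 1.4: 3.7 > 1.4 is true
  is a resubmission: yes → true
  PI h-index between 59 and 79: 77 in [59, 79] is true
  institutional cost-share ≤ 8%: 37 ≤ 8 is false
  support letters ≥ 3: 6 ≥ 3 is true
  years since PhD > 45 years: 31 > 45 is false
  requested budget ≥ 47697 USD: 1222271 ≥ 47697 is true
Combine:
[1] false AND false = false
[2.2] NOT false = true
[2] false AND true AND false = false
[3] false AND false = false
[4.1] NOT true = false
[4] false AND true AND true = false
[5] false AND true = false
[6.1] NOT false = true
[6.2] NOT true = false
[6] true AND false AND true = false
[root] false OR false OR false OR false OR false OR false = false
Overall: false → declined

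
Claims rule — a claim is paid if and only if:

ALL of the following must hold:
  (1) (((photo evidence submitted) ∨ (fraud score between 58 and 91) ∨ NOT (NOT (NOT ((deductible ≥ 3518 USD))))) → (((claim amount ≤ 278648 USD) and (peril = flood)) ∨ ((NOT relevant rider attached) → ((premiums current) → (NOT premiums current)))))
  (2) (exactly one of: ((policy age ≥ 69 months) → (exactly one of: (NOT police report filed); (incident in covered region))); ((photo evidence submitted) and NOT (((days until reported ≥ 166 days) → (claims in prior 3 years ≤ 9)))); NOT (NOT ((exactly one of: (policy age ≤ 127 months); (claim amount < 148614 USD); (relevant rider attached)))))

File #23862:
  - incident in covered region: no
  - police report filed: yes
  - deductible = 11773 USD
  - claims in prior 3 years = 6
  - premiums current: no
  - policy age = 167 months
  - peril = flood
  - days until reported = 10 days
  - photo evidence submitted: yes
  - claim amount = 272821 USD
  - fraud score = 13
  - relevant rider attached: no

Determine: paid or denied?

Denied

Atomic conditions:
  photo evidence submitted: yes → true
  fraud score between 58 and 91: 13 in [58, 91] is false
  deductible ≥ 3518 USD: 11773 ≥ 3518 is true
  claim amount ≤ 278648 USD: 272821 ≤ 278648 is true
  peril = flood: flood == flood is true
  NOT relevant rider attached: no → true
  premiums current: no → false
  NOT premiums current: no → true
  policy age ≥ 69 months: 167 ≥ 69 is true
  NOT police report filed: yes → false
  incident in covered region: no → false
  days until reported ≥ 166 days: 10 ≥ 166 is false
  claims in prior 3 years ≤ 9: 6 ≤ 9 is true
  policy age ≤ 127 months: 167 ≤ 127 is false
  claim amount < 148614 USD: 272821 < 148614 is false
  relevant rider attached: no → false
Combine:
[1.1.3.1.1] NOT true = false
[1.1.3.1] NOT false = true
[1.1.3] NOT true = false
[1.1] true OR false OR false = true
[1.2.1] true AND true = true
[1.2.2.2] false → true (antecedent false ⇒ implication holds) = true
[1.2.2] true → true = true
[1.2] true OR true = true
[1] true → true = true
[2.1.2] exactly-one(false, false) = false
[2.1] true → false = false
[2.2.2.1] false → true (antecedent false ⇒ implication holds) = true
[2.2.2] NOT true = false
[2.2] true AND false = false
[2.3.1.1] exactly-one(false, false, false) = false
[2.3.1] NOT false = true
[2.3] NOT true = false
[2] exactly-one(false, false, false) = false
[root] true AND false = false
Overall: false → denied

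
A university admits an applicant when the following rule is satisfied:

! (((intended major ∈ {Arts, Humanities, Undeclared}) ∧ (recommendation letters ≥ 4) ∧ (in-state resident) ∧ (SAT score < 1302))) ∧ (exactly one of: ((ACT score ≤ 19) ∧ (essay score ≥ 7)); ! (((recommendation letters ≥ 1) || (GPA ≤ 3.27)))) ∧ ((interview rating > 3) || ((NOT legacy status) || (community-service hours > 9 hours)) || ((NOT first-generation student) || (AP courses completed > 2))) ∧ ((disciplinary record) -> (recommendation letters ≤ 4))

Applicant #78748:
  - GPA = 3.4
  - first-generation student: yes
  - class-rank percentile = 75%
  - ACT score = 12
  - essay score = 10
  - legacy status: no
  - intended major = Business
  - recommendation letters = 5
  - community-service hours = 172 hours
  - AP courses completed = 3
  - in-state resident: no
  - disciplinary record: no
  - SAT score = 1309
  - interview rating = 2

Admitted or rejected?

Admitted

Atomic conditions:
  intended major ∈ {Arts, Humanities, Undeclared}: Business is not in the set → false
  recommendation letters ≥ 4: 5 ≥ 4 is true
  in-state resident: no → false
  SAT score < 1302: 1309 < 1302 is false
  ACT score ≤ 19: 12 ≤ 19 is true
  essay score ≥ 7: 10 ≥ 7 is true
  recommendation letters ≥ 1: 5 ≥ 1 is true
  GPA ≤ 3.27: 3.4 ≤ 3.27 is false
  interview rating > 3: 2 > 3 is false
  NOT legacy status: no → true
  community-service hours > 9 hours: 172 > 9 is true
  NOT first-generation student: yes → false
  AP courses completed > 2: 3 > 2 is true
  disciplinary record: no → false
  recommendation letters ≤ 4: 5 ≤ 4 is false
Combine:
[1.1] false AND true AND false AND false = false
[1] NOT false = true
[2.1] true AND true = true
[2.2.1] true OR false = true
[2.2] NOT true = false
[2] exactly-one(true, false) = true
[3.2] true OR true = true
[3.3] false OR true = true
[3] false OR true OR true = true
[4] false → false (antecedent false ⇒ implication holds) = true
[root] true AND true AND true AND true = true
Overall: true → admitted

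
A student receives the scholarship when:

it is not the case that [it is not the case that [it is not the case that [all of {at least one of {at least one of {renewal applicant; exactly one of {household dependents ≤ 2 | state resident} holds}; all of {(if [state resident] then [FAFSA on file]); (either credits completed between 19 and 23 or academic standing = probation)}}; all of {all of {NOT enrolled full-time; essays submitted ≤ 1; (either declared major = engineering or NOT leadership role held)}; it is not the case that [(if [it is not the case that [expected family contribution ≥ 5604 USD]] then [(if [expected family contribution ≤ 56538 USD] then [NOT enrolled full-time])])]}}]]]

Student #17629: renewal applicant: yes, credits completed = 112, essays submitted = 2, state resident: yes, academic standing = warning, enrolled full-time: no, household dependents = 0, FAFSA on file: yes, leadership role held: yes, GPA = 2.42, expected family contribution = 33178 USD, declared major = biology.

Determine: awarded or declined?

Awarded

Atomic conditions:
  renewal applicant: yes → true
  household dependents ≤ 2: 0 ≤ 2 is true
  state resident: yes → true
  FAFSA on file: yes → true
  credits completed between 19 and 23: 112 in [19, 23] is false
  academic standing = probation: warning == probation is false
  NOT enrolled full-time: no → true
  essays submitted ≤ 1: 2 ≤ 1 is false
  declared major = engineering: biology == engineering is false
  NOT leadership role held: yes → false
  expected family contribution ≥ 5604 USD: 33178 ≥ 5604 is true
  expected family contribution ≤ 56538 USD: 33178 ≤ 56538 is true
Combine:
[1.1.1.1.1.2] exactly-one(true, true) = false
[1.1.1.1.1] true OR false = true
[1.1.1.1.2.1] true → true = true
[1.1.1.1.2.2] false OR false = false
[1.1.1.1.2] true AND false = false
[1.1.1.1] true OR false = true
[1.1.1.2.1.3] false OR false = false
[1.1.1.2.1] true AND false AND false = false
[1.1.1.2.2.1.1] NOT true = false
[1.1.1.2.2.1.2] true → true = true
[1.1.1.2.2.1] false → true (antecedent false ⇒ implication holds) = true
[1.1.1.2.2] NOT true = false
[1.1.1.2] false AND false = false
[1.1.1] true AND false = false
[1.1] NOT false = true
[1] NOT true = false
[root] NOT false = true
Overall: true → awarded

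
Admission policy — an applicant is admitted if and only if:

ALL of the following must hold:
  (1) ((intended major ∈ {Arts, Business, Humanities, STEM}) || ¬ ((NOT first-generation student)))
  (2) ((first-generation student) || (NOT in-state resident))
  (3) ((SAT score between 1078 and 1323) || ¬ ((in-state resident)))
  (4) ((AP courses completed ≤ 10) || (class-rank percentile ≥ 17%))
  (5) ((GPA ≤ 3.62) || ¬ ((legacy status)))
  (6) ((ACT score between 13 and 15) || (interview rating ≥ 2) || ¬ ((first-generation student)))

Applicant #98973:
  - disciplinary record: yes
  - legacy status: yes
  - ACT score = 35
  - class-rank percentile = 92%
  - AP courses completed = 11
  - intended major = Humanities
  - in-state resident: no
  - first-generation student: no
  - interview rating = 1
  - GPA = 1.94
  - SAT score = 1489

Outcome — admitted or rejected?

Admitted

Atomic conditions:
  intended major ∈ {Arts, Business, Humanities, STEM}: Humanities is in the set → true
  NOT first-generation student: no → true
  first-generation student: no → false
  NOT in-state resident: no → true
  SAT score between 1078 and 1323: 1489 in [1078, 1323] is false
  in-state resident: no → false
  AP courses completed ≤ 10: 11 ≤ 10 is false
  class-rank percentile ≥ 17%: 92 ≥ 17 is true
  GPA ≤ 3.62: 1.94 ≤ 3.62 is true
  legacy status: yes → true
  ACT score between 13 and 15: 35 in [13, 15] is false
  interview rating ≥ 2: 1 ≥ 2 is false
Combine:
[1.2] NOT true = false
[1] true OR false = true
[2] false OR true = true
[3.2] NOT false = true
[3] false OR true = true
[4] false OR true = true
[5.2] NOT true = false
[5] true OR false = true
[6.3] NOT false = true
[6] false OR false OR true = true
[root] true AND true AND true AND true AND true AND true = true
Overall: true → admitted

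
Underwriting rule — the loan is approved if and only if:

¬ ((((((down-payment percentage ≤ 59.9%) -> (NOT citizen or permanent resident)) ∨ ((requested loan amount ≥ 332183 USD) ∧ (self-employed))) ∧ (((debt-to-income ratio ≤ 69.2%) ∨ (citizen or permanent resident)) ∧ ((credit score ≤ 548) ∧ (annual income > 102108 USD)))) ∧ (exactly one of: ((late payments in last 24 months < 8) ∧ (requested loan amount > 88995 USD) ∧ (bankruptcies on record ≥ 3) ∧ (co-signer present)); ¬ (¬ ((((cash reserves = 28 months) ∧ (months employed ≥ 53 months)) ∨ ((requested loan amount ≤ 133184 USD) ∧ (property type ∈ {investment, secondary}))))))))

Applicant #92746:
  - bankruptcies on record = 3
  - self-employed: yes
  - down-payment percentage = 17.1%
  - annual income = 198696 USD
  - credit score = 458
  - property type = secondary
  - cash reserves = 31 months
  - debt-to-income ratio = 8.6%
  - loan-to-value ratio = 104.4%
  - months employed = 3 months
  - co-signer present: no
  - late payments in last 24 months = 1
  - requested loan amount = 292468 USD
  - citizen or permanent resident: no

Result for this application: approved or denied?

Atomic conditions:
  down-payment percentage ≤ 59.9%: 17.1 ≤ 59.9 is true
  NOT citizen or permanent resident: no → true
  requested loan amount ≥ 332183 USD: 292468 ≥ 332183 is false
  self-employed: yes → true
  debt-to-income ratio ≤ 69.2%: 8.6 ≤ 69.2 is true
  citizen or permanent resident: no → false
  credit score ≤ 548: 458 ≤ 548 is true
  annual income > 102108 USD: 198696 > 102108 is true
  late payments in last 24 months < 8: 1 < 8 is true
  requested loan amount > 88995 USD: 292468 > 88995 is true
  bankruptcies on record ≥ 3: 3 ≥ 3 is true
  co-signer present: no → false
  cash reserves = 28 months: 31 == 28 is false
  months employed ≥ 53 months: 3 ≥ 53 is false
  requested loan amount ≤ 133184 USD: 292468 ≤ 133184 is false
  property type ∈ {investment, secondary}: secondary is in the set → true
Combine:
[1.1.1.1] true → true = true
[1.1.1.2] false AND true = false
[1.1.1] true OR false = true
[1.1.2.1] true OR false = true
[1.1.2.2] true AND true = true
[1.1.2] true AND true = true
[1.1] true AND true = true
[1.2.1] true AND true AND true AND false = false
[1.2.2.1.1.1] false AND false = false
[1.2.2.1.1.2] false AND true = false
[1.2.2.1.1] false OR false = false
[1.2.2.1] NOT false = true
[1.2.2] NOT true = false
[1.2] exactly-one(false, false) = false
[1] true AND false = false
[root] NOT false = true
Overall: true → approved

Approved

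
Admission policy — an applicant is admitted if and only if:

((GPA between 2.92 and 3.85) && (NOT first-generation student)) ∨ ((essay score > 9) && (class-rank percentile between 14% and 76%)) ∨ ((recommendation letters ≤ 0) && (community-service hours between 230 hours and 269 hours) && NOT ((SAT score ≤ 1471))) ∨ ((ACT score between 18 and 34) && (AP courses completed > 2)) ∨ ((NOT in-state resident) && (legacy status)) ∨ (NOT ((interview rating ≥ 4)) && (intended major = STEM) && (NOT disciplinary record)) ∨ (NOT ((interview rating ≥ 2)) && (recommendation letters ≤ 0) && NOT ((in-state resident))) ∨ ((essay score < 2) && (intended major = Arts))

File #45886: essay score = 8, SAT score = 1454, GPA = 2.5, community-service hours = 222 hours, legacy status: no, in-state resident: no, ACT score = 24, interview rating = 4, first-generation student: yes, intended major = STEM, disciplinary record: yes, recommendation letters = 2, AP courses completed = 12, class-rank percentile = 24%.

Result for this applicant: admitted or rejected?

Atomic conditions:
  GPA between 2.92 and 3.85: 2.5 in [2.92, 3.85] is false
  NOT first-generation student: yes → false
  essay score > 9: 8 > 9 is false
  class-rank percentile between 14% and 76%: 24 in [14, 76] is true
  recommendation letters ≤ 0: 2 ≤ 0 is false
  community-service hours between 230 hours and 269 hours: 222 in [230, 269] is false
  SAT score ≤ 1471: 1454 ≤ 1471 is true
  ACT score between 18 and 34: 24 in [18, 34] is true
  AP courses completed > 2: 12 > 2 is true
  NOT in-state resident: no → true
  legacy status: no → false
  interview rating ≥ 4: 4 ≥ 4 is true
  intended major = STEM: STEM == STEM is true
  NOT disciplinary record: yes → false
  interview rating ≥ 2: 4 ≥ 2 is true
  in-state resident: no → false
  essay score < 2: 8 < 2 is false
  intended major = Arts: STEM == Arts is false
Combine:
[1] false AND false = false
[2] false AND true = false
[3.3] NOT true = false
[3] false AND false AND false = false
[4] true AND true = true
[5] true AND false = false
[6.1] NOT true = false
[6] false AND true AND false = false
[7.1] NOT true = false
[7.3] NOT false = true
[7] false AND false AND true = false
[8] false AND false = false
[root] false OR false OR false OR true OR false OR false OR false OR false = true
Overall: true → admitted

Admitted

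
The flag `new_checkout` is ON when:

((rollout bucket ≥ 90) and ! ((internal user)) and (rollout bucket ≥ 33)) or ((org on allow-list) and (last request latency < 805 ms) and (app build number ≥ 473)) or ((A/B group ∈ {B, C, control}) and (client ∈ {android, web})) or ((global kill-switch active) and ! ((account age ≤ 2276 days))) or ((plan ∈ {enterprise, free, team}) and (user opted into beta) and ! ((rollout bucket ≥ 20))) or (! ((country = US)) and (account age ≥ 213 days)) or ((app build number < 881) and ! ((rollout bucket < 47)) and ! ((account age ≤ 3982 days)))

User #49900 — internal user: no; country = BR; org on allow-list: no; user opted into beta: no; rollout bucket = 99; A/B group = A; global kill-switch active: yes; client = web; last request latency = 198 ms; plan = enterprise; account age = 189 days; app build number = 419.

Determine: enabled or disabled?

Enabled

Atomic conditions:
  rollout bucket ≥ 90: 99 ≥ 90 is true
  internal user: no → false
  rollout bucket ≥ 33: 99 ≥ 33 is true
  org on allow-list: no → false
  last request latency < 805 ms: 198 < 805 is true
  app build number ≥ 473: 419 ≥ 473 is false
  A/B group ∈ {B, C, control}: A is not in the set → false
  client ∈ {android, web}: web is in the set → true
  global kill-switch active: yes → true
  account age ≤ 2276 days: 189 ≤ 2276 is true
  plan ∈ {enterprise, free, team}: enterprise is in the set → true
  user opted into beta: no → false
  rollout bucket ≥ 20: 99 ≥ 20 is true
  country = US: BR == US is false
  account age ≥ 213 days: 189 ≥ 213 is false
  app build number < 881: 419 < 881 is true
  rollout bucket < 47: 99 < 47 is false
  account age ≤ 3982 days: 189 ≤ 3982 is true
Combine:
[1.2] NOT false = true
[1] true AND true AND true = true
[2] false AND true AND false = false
[3] false AND true = false
[4.2] NOT true = false
[4] true AND false = false
[5.3] NOT true = false
[5] true AND false AND false = false
[6.1] NOT false = true
[6] true AND false = false
[7.2] NOT false = true
[7.3] NOT true = false
[7] true AND true AND false = false
[root] true OR false OR false OR false OR false OR false OR false = true
Overall: true → enabled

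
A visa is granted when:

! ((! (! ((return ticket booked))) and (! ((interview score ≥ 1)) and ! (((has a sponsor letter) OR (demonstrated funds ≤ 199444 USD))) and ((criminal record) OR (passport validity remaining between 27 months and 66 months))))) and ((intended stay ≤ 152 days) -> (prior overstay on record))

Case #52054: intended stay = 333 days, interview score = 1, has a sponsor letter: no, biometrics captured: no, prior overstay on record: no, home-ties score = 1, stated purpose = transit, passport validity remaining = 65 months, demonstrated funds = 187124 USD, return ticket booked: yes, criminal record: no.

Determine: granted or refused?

Granted

Atomic conditions:
  return ticket booked: yes → true
  interview score ≥ 1: 1 ≥ 1 is true
  has a sponsor letter: no → false
  demonstrated funds ≤ 199444 USD: 187124 ≤ 199444 is true
  criminal record: no → false
  passport validity remaining between 27 months and 66 months: 65 in [27, 66] is true
  intended stay ≤ 152 days: 333 ≤ 152 is false
  prior overstay on record: no → false
Combine:
[1.1.1.1] NOT true = false
[1.1.1] NOT false = true
[1.1.2.1] NOT true = false
[1.1.2.2.1] false OR true = true
[1.1.2.2] NOT true = false
[1.1.2.3] false OR true = true
[1.1.2] false AND false AND true = false
[1.1] true AND false = false
[1] NOT false = true
[2] false → false (antecedent false ⇒ implication holds) = true
[root] true AND true = true
Overall: true → granted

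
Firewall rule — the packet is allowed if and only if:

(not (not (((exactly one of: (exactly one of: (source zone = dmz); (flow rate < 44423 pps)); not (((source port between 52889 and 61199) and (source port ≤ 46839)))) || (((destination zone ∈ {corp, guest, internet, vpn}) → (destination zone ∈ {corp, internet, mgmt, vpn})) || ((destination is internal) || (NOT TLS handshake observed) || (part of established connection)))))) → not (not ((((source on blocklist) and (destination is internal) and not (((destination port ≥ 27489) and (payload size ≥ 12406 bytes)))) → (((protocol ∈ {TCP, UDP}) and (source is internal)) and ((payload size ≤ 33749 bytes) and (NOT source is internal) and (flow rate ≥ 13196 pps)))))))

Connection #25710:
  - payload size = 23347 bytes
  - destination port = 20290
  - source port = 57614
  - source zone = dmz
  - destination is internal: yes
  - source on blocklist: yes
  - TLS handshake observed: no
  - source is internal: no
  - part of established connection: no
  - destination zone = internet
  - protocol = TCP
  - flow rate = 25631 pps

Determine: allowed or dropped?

Atomic conditions:
  source zone = dmz: dmz == dmz is true
  flow rate < 44423 pps: 25631 < 44423 is true
  source port between 52889 and 61199: 57614 in [52889, 61199] is true
  source port ≤ 46839: 57614 ≤ 46839 is false
  destination zone ∈ {corp, guest, internet, vpn}: internet is in the set → true
  destination zone ∈ {corp, internet, mgmt, vpn}: internet is in the set → true
  destination is internal: yes → true
  NOT TLS handshake observed: no → true
  part of established connection: no → false
  source on blocklist: yes → true
  destination port ≥ 27489: 20290 ≥ 27489 is false
  payload size ≥ 12406 bytes: 23347 ≥ 12406 is true
  protocol ∈ {TCP, UDP}: TCP is in the set → true
  source is internal: no → false
  payload size ≤ 33749 bytes: 23347 ≤ 33749 is true
  NOT source is internal: no → true
  flow rate ≥ 13196 pps: 25631 ≥ 13196 is true
Combine:
[1.1.1.1.1] exactly-one(true, true) = false
[1.1.1.1.2.1] true AND false = false
[1.1.1.1.2] NOT false = true
[1.1.1.1] exactly-one(false, true) = true
[1.1.1.2.1] true → true = true
[1.1.1.2.2] true OR true OR false = true
[1.1.1.2] true OR true = true
[1.1.1] true OR true = true
[1.1] NOT true = false
[1] NOT false = true
[2.1.1.1.3.1] false AND true = false
[2.1.1.1.3] NOT false = true
[2.1.1.1] true AND true AND true = true
[2.1.1.2.1] true AND false = false
[2.1.1.2.2] true AND true AND true = true
[2.1.1.2] false AND true = false
[2.1.1] true → false = false
[2.1] NOT false = true
[2] NOT true = false
[root] true → false = false
Overall: false → dropped

Dropped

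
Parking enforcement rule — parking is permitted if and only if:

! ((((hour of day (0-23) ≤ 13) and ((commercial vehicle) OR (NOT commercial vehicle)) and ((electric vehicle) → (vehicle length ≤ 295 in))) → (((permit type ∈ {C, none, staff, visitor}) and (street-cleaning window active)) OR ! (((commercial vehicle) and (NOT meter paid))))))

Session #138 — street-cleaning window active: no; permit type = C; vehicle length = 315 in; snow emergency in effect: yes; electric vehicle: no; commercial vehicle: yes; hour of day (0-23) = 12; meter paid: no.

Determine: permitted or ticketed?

Atomic conditions:
  hour of day (0-23) ≤ 13: 12 ≤ 13 is true
  commercial vehicle: yes → true
  NOT commercial vehicle: yes → false
  electric vehicle: no → false
  vehicle length ≤ 295 in: 315 ≤ 295 is false
  permit type ∈ {C, none, staff, visitor}: C is in the set → true
  street-cleaning window active: no → false
  NOT meter paid: no → true
Combine:
[1.1.2] true OR false = true
[1.1.3] false → false (antecedent false ⇒ implication holds) = true
[1.1] true AND true AND true = true
[1.2.1] true AND false = false
[1.2.2.1] true AND true = true
[1.2.2] NOT true = false
[1.2] false OR false = false
[1] true → false = false
[root] NOT false = true
Overall: true → permitted

Permitted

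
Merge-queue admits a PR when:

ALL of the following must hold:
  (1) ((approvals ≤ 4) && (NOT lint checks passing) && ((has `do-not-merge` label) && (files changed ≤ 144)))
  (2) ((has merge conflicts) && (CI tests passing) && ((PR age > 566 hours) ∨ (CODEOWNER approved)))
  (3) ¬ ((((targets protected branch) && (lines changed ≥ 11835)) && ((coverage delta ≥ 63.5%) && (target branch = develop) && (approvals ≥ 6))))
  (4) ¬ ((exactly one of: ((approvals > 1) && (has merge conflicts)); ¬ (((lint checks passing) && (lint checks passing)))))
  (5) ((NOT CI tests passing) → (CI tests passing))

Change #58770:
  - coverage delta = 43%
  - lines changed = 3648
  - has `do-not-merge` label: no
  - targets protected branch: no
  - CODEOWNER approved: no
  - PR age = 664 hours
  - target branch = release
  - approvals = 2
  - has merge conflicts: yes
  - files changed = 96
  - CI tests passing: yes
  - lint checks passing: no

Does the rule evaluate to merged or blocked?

Blocked

Atomic conditions:
  approvals ≤ 4: 2 ≤ 4 is true
  NOT lint checks passing: no → true
  has `do-not-merge` label: no → false
  files changed ≤ 144: 96 ≤ 144 is true
  has merge conflicts: yes → true
  CI tests passing: yes → true
  PR age > 566 hours: 664 > 566 is true
  CODEOWNER approved: no → false
  targets protected branch: no → false
  lines changed ≥ 11835: 3648 ≥ 11835 is false
  coverage delta ≥ 63.5%: 43 ≥ 63.5 is false
  target branch = develop: release == develop is false
  approvals ≥ 6: 2 ≥ 6 is false
  approvals > 1: 2 > 1 is true
  lint checks passing: no → false
  NOT CI tests passing: yes → false
Combine:
[1.3] false AND true = false
[1] true AND true AND false = false
[2.3] true OR false = true
[2] true AND true AND true = true
[3.1.1] false AND false = false
[3.1.2] false AND false AND false = false
[3.1] false AND false = false
[3] NOT false = true
[4.1.1] true AND true = true
[4.1.2.1] false AND false = false
[4.1.2] NOT false = true
[4.1] exactly-one(true, true) = false
[4] NOT false = true
[5] false → true (antecedent false ⇒ implication holds) = true
[root] false AND true AND true AND true AND true = false
Overall: false → blocked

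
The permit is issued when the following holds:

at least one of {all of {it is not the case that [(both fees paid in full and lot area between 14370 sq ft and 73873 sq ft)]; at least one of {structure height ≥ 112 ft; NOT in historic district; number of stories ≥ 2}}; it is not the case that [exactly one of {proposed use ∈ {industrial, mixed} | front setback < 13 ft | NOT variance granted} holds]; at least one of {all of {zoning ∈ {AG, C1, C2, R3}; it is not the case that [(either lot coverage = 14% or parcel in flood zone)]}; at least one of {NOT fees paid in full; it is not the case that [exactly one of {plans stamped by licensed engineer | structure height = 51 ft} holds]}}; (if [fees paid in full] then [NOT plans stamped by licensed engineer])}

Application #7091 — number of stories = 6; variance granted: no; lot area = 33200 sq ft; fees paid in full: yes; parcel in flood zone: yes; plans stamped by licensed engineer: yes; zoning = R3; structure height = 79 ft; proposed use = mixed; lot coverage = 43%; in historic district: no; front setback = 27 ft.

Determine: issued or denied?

Issued

Atomic conditions:
  fees paid in full: yes → true
  lot area between 14370 sq ft and 73873 sq ft: 33200 in [14370, 73873] is true
  structure height ≥ 112 ft: 79 ≥ 112 is false
  NOT in historic district: no → true
  number of stories ≥ 2: 6 ≥ 2 is true
  proposed use ∈ {industrial, mixed}: mixed is in the set → true
  front setback < 13 ft: 27 < 13 is false
  NOT variance granted: no → true
  zoning ∈ {AG, C1, C2, R3}: R3 is in the set → true
  lot coverage = 14%: 43 == 14 is false
  parcel in flood zone: yes → true
  NOT fees paid in full: yes → false
  plans stamped by licensed engineer: yes → true
  structure height = 51 ft: 79 == 51 is false
  NOT plans stamped by licensed engineer: yes → false
Combine:
[1.1.1] true AND true = true
[1.1] NOT true = false
[1.2] false OR true OR true = true
[1] false AND true = false
[2.1] exactly-one(true, false, true) = false
[2] NOT false = true
[3.1.2.1] false OR true = true
[3.1.2] NOT true = false
[3.1] true AND false = false
[3.2.2.1] exactly-one(true, false) = true
[3.2.2] NOT true = false
[3.2] false OR false = false
[3] false OR false = false
[4] true → false = false
[root] false OR true OR false OR false = true
Overall: true → issued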